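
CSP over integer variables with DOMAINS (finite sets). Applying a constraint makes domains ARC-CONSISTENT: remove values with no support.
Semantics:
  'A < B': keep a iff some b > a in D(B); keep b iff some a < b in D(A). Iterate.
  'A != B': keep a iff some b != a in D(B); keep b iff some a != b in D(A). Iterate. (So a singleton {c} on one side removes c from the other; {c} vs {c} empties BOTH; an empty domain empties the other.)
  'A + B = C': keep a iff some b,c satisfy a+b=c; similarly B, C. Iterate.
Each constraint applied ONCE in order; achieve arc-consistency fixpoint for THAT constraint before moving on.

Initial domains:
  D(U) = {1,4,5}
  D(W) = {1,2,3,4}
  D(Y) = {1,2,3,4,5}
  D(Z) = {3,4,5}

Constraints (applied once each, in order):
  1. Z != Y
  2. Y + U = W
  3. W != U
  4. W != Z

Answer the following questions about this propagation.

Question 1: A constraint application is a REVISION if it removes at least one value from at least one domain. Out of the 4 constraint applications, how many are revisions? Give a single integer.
Answer: 1

Derivation:
Constraint 1 (Z != Y) on D(Z)={3,4,5} D(Y)={1,2,3,4,5}: no change => not a revision
Constraint 2 (Y + U = W) on D(Y)={1,2,3,4,5} D(U)={1,4,5} D(W)={1,2,3,4}: Y {1,2,3,4,5}->{1,2,3}; U {1,4,5}->{1}; W {1,2,3,4}->{2,3,4} => REVISION
Constraint 3 (W != U) on D(W)={2,3,4} D(U)={1}: no change => not a revision
Constraint 4 (W != Z) on D(W)={2,3,4} D(Z)={3,4,5}: no change => not a revision
Total revisions = 1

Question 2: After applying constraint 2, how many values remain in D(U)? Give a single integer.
Answer: 1

Derivation:
Constraint 1 (Z != Y) on D(Z)={3,4,5} D(Y)={1,2,3,4,5}: no change
Constraint 2 (Y + U = W) on D(Y)={1,2,3,4,5} D(U)={1,4,5} D(W)={1,2,3,4}: Y {1,2,3,4,5}->{1,2,3}; U {1,4,5}->{1}; W {1,2,3,4}->{2,3,4}
So after constraint 2: D(U)={1}, size = 1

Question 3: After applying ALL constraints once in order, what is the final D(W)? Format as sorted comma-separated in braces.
Answer: {2,3,4}

Derivation:
Constraint 1 (Z != Y) on D(Z)={3,4,5} D(Y)={1,2,3,4,5}: no change
Constraint 2 (Y + U = W) on D(Y)={1,2,3,4,5} D(U)={1,4,5} D(W)={1,2,3,4}: Y {1,2,3,4,5}->{1,2,3}; U {1,4,5}->{1}; W {1,2,3,4}->{2,3,4}
Constraint 3 (W != U) on D(W)={2,3,4} D(U)={1}: no change
Constraint 4 (W != Z) on D(W)={2,3,4} D(Z)={3,4,5}: no change
So after all 4 constraints: D(W) = {2,3,4}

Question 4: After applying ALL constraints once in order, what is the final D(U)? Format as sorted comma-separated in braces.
Constraint 1 (Z != Y) on D(Z)={3,4,5} D(Y)={1,2,3,4,5}: no change
Constraint 2 (Y + U = W) on D(Y)={1,2,3,4,5} D(U)={1,4,5} D(W)={1,2,3,4}: Y {1,2,3,4,5}->{1,2,3}; U {1,4,5}->{1}; W {1,2,3,4}->{2,3,4}
Constraint 3 (W != U) on D(W)={2,3,4} D(U)={1}: no change
Constraint 4 (W != Z) on D(W)={2,3,4} D(Z)={3,4,5}: no change
So after all 4 constraints: D(U) = {1}

Answer: {1}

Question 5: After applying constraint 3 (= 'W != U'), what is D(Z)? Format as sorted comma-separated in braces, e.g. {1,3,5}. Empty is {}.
Answer: {3,4,5}

Derivation:
Constraint 1 (Z != Y) on D(Z)={3,4,5} D(Y)={1,2,3,4,5}: no change
Constraint 2 (Y + U = W) on D(Y)={1,2,3,4,5} D(U)={1,4,5} D(W)={1,2,3,4}: Y {1,2,3,4,5}->{1,2,3}; U {1,4,5}->{1}; W {1,2,3,4}->{2,3,4}
Constraint 3 (W != U) on D(W)={2,3,4} D(U)={1}: no change
So after constraint 3: D(Z) = {3,4,5}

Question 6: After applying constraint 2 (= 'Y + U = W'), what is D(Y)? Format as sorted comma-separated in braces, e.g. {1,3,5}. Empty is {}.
Constraint 1 (Z != Y) on D(Z)={3,4,5} D(Y)={1,2,3,4,5}: no change
Constraint 2 (Y + U = W) on D(Y)={1,2,3,4,5} D(U)={1,4,5} D(W)={1,2,3,4}: Y {1,2,3,4,5}->{1,2,3}; U {1,4,5}->{1}; W {1,2,3,4}->{2,3,4}
So after constraint 2: D(Y) = {1,2,3}

Answer: {1,2,3}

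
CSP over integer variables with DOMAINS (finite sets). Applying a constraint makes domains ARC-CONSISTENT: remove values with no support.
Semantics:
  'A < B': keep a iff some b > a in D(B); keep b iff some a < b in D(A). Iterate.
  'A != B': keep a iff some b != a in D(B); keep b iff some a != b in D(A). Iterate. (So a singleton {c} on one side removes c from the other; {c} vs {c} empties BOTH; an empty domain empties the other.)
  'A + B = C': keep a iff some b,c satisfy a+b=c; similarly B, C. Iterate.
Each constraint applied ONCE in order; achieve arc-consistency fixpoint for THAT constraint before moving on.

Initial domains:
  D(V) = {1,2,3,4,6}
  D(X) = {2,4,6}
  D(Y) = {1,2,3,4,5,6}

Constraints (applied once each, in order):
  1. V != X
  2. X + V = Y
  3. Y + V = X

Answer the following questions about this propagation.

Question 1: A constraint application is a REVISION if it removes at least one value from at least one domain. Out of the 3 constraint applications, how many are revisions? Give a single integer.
Constraint 1 (V != X) on D(V)={1,2,3,4,6} D(X)={2,4,6}: no change => not a revision
Constraint 2 (X + V = Y) on D(X)={2,4,6} D(V)={1,2,3,4,6} D(Y)={1,2,3,4,5,6}: X {2,4,6}->{2,4}; V {1,2,3,4,6}->{1,2,3,4}; Y {1,2,3,4,5,6}->{3,4,5,6} => REVISION
Constraint 3 (Y + V = X) on D(Y)={3,4,5,6} D(V)={1,2,3,4} D(X)={2,4}: Y {3,4,5,6}->{3}; V {1,2,3,4}->{1}; X {2,4}->{4} => REVISION
Total revisions = 2

Answer: 2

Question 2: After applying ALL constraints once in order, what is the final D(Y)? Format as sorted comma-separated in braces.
Answer: {3}

Derivation:
Constraint 1 (V != X) on D(V)={1,2,3,4,6} D(X)={2,4,6}: no change
Constraint 2 (X + V = Y) on D(X)={2,4,6} D(V)={1,2,3,4,6} D(Y)={1,2,3,4,5,6}: X {2,4,6}->{2,4}; V {1,2,3,4,6}->{1,2,3,4}; Y {1,2,3,4,5,6}->{3,4,5,6}
Constraint 3 (Y + V = X) on D(Y)={3,4,5,6} D(V)={1,2,3,4} D(X)={2,4}: Y {3,4,5,6}->{3}; V {1,2,3,4}->{1}; X {2,4}->{4}
So after all 3 constraints: D(Y) = {3}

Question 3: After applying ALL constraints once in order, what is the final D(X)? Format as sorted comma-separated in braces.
Constraint 1 (V != X) on D(V)={1,2,3,4,6} D(X)={2,4,6}: no change
Constraint 2 (X + V = Y) on D(X)={2,4,6} D(V)={1,2,3,4,6} D(Y)={1,2,3,4,5,6}: X {2,4,6}->{2,4}; V {1,2,3,4,6}->{1,2,3,4}; Y {1,2,3,4,5,6}->{3,4,5,6}
Constraint 3 (Y + V = X) on D(Y)={3,4,5,6} D(V)={1,2,3,4} D(X)={2,4}: Y {3,4,5,6}->{3}; V {1,2,3,4}->{1}; X {2,4}->{4}
So after all 3 constraints: D(X) = {4}

Answer: {4}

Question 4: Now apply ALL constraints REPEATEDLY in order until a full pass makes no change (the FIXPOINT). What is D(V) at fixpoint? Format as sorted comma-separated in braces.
Answer: {}

Derivation:
pass 0 (initial): D(V)={1,2,3,4,6}
pass 1: V {1,2,3,4,6}->{1}; X {2,4,6}->{4}; Y {1,2,3,4,5,6}->{3}
pass 2: V {1}->{}; X {4}->{}; Y {3}->{}
pass 3: no change
Fixpoint after 3 passes: D(V) = {}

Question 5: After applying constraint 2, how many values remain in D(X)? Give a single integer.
Constraint 1 (V != X) on D(V)={1,2,3,4,6} D(X)={2,4,6}: no change
Constraint 2 (X + V = Y) on D(X)={2,4,6} D(V)={1,2,3,4,6} D(Y)={1,2,3,4,5,6}: X {2,4,6}->{2,4}; V {1,2,3,4,6}->{1,2,3,4}; Y {1,2,3,4,5,6}->{3,4,5,6}
So after constraint 2: D(X)={2,4}, size = 2

Answer: 2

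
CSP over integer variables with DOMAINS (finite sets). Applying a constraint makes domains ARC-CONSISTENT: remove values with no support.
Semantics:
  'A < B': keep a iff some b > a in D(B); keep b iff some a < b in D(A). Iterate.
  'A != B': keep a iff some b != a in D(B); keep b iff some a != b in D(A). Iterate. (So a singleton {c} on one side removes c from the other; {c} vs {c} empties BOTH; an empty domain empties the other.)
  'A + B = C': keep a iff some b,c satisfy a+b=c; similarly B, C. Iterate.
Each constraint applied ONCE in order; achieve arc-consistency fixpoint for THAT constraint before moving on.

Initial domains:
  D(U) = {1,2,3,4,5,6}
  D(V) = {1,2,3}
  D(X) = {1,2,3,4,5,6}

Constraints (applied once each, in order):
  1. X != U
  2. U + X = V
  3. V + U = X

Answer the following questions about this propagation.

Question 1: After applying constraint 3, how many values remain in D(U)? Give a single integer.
Constraint 1 (X != U) on D(X)={1,2,3,4,5,6} D(U)={1,2,3,4,5,6}: no change
Constraint 2 (U + X = V) on D(U)={1,2,3,4,5,6} D(X)={1,2,3,4,5,6} D(V)={1,2,3}: U {1,2,3,4,5,6}->{1,2}; X {1,2,3,4,5,6}->{1,2}; V {1,2,3}->{2,3}
Constraint 3 (V + U = X) on D(V)={2,3} D(U)={1,2} D(X)={1,2}: V {2,3}->{}; U {1,2}->{}; X {1,2}->{}
So after constraint 3: D(U)={}, size = 0

Answer: 0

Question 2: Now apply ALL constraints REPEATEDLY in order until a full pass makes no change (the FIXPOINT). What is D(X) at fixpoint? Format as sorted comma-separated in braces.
pass 0 (initial): D(X)={1,2,3,4,5,6}
pass 1: U {1,2,3,4,5,6}->{}; V {1,2,3}->{}; X {1,2,3,4,5,6}->{}
pass 2: no change
Fixpoint after 2 passes: D(X) = {}

Answer: {}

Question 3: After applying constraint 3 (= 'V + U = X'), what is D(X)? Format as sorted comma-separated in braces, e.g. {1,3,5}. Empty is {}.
Answer: {}

Derivation:
Constraint 1 (X != U) on D(X)={1,2,3,4,5,6} D(U)={1,2,3,4,5,6}: no change
Constraint 2 (U + X = V) on D(U)={1,2,3,4,5,6} D(X)={1,2,3,4,5,6} D(V)={1,2,3}: U {1,2,3,4,5,6}->{1,2}; X {1,2,3,4,5,6}->{1,2}; V {1,2,3}->{2,3}
Constraint 3 (V + U = X) on D(V)={2,3} D(U)={1,2} D(X)={1,2}: V {2,3}->{}; U {1,2}->{}; X {1,2}->{}
So after constraint 3: D(X) = {}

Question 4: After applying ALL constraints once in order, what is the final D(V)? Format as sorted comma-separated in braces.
Answer: {}

Derivation:
Constraint 1 (X != U) on D(X)={1,2,3,4,5,6} D(U)={1,2,3,4,5,6}: no change
Constraint 2 (U + X = V) on D(U)={1,2,3,4,5,6} D(X)={1,2,3,4,5,6} D(V)={1,2,3}: U {1,2,3,4,5,6}->{1,2}; X {1,2,3,4,5,6}->{1,2}; V {1,2,3}->{2,3}
Constraint 3 (V + U = X) on D(V)={2,3} D(U)={1,2} D(X)={1,2}: V {2,3}->{}; U {1,2}->{}; X {1,2}->{}
So after all 3 constraints: D(V) = {}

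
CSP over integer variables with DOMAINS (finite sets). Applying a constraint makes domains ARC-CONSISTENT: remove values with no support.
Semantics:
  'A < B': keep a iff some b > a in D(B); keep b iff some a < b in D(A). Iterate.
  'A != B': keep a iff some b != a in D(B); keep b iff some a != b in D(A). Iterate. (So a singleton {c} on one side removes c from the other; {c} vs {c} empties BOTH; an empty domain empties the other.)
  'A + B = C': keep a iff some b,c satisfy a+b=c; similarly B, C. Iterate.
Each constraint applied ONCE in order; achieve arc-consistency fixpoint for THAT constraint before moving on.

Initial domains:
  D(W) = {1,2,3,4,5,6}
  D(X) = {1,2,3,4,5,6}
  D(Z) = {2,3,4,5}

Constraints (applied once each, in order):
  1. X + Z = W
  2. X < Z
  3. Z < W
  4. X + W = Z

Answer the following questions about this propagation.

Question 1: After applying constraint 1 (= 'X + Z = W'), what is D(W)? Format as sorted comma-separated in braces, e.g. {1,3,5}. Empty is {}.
Constraint 1 (X + Z = W) on D(X)={1,2,3,4,5,6} D(Z)={2,3,4,5} D(W)={1,2,3,4,5,6}: X {1,2,3,4,5,6}->{1,2,3,4}; W {1,2,3,4,5,6}->{3,4,5,6}
So after constraint 1: D(W) = {3,4,5,6}

Answer: {3,4,5,6}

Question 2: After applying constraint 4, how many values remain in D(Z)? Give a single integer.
Answer: 2

Derivation:
Constraint 1 (X + Z = W) on D(X)={1,2,3,4,5,6} D(Z)={2,3,4,5} D(W)={1,2,3,4,5,6}: X {1,2,3,4,5,6}->{1,2,3,4}; W {1,2,3,4,5,6}->{3,4,5,6}
Constraint 2 (X < Z) on D(X)={1,2,3,4} D(Z)={2,3,4,5}: no change
Constraint 3 (Z < W) on D(Z)={2,3,4,5} D(W)={3,4,5,6}: no change
Constraint 4 (X + W = Z) on D(X)={1,2,3,4} D(W)={3,4,5,6} D(Z)={2,3,4,5}: X {1,2,3,4}->{1,2}; W {3,4,5,6}->{3,4}; Z {2,3,4,5}->{4,5}
So after constraint 4: D(Z)={4,5}, size = 2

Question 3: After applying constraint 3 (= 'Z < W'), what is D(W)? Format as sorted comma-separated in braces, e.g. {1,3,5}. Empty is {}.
Constraint 1 (X + Z = W) on D(X)={1,2,3,4,5,6} D(Z)={2,3,4,5} D(W)={1,2,3,4,5,6}: X {1,2,3,4,5,6}->{1,2,3,4}; W {1,2,3,4,5,6}->{3,4,5,6}
Constraint 2 (X < Z) on D(X)={1,2,3,4} D(Z)={2,3,4,5}: no change
Constraint 3 (Z < W) on D(Z)={2,3,4,5} D(W)={3,4,5,6}: no change
So after constraint 3: D(W) = {3,4,5,6}

Answer: {3,4,5,6}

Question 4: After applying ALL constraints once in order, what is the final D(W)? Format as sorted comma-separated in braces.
Constraint 1 (X + Z = W) on D(X)={1,2,3,4,5,6} D(Z)={2,3,4,5} D(W)={1,2,3,4,5,6}: X {1,2,3,4,5,6}->{1,2,3,4}; W {1,2,3,4,5,6}->{3,4,5,6}
Constraint 2 (X < Z) on D(X)={1,2,3,4} D(Z)={2,3,4,5}: no change
Constraint 3 (Z < W) on D(Z)={2,3,4,5} D(W)={3,4,5,6}: no change
Constraint 4 (X + W = Z) on D(X)={1,2,3,4} D(W)={3,4,5,6} D(Z)={2,3,4,5}: X {1,2,3,4}->{1,2}; W {3,4,5,6}->{3,4}; Z {2,3,4,5}->{4,5}
So after all 4 constraints: D(W) = {3,4}

Answer: {3,4}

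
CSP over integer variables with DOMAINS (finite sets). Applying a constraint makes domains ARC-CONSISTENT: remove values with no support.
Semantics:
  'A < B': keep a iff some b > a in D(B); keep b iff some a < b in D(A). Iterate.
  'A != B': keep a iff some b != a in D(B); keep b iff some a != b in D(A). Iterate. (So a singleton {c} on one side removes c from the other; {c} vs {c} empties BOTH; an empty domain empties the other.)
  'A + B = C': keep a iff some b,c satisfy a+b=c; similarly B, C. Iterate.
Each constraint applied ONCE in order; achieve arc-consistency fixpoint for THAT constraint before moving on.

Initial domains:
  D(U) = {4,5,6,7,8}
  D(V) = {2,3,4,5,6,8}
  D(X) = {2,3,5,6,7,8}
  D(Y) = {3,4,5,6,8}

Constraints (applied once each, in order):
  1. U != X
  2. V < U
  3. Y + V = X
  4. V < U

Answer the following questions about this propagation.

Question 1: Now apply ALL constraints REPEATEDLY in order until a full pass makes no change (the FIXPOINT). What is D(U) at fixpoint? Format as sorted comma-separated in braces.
Answer: {4,5,6,7,8}

Derivation:
pass 0 (initial): D(U)={4,5,6,7,8}
pass 1: V {2,3,4,5,6,8}->{2,3,4,5}; X {2,3,5,6,7,8}->{5,6,7,8}; Y {3,4,5,6,8}->{3,4,5,6}
pass 2: no change
Fixpoint after 2 passes: D(U) = {4,5,6,7,8}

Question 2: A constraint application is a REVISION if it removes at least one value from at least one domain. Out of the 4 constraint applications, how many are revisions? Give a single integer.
Constraint 1 (U != X) on D(U)={4,5,6,7,8} D(X)={2,3,5,6,7,8}: no change => not a revision
Constraint 2 (V < U) on D(V)={2,3,4,5,6,8} D(U)={4,5,6,7,8}: V {2,3,4,5,6,8}->{2,3,4,5,6} => REVISION
Constraint 3 (Y + V = X) on D(Y)={3,4,5,6,8} D(V)={2,3,4,5,6} D(X)={2,3,5,6,7,8}: Y {3,4,5,6,8}->{3,4,5,6}; V {2,3,4,5,6}->{2,3,4,5}; X {2,3,5,6,7,8}->{5,6,7,8} => REVISION
Constraint 4 (V < U) on D(V)={2,3,4,5} D(U)={4,5,6,7,8}: no change => not a revision
Total revisions = 2

Answer: 2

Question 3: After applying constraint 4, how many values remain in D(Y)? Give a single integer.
Constraint 1 (U != X) on D(U)={4,5,6,7,8} D(X)={2,3,5,6,7,8}: no change
Constraint 2 (V < U) on D(V)={2,3,4,5,6,8} D(U)={4,5,6,7,8}: V {2,3,4,5,6,8}->{2,3,4,5,6}
Constraint 3 (Y + V = X) on D(Y)={3,4,5,6,8} D(V)={2,3,4,5,6} D(X)={2,3,5,6,7,8}: Y {3,4,5,6,8}->{3,4,5,6}; V {2,3,4,5,6}->{2,3,4,5}; X {2,3,5,6,7,8}->{5,6,7,8}
Constraint 4 (V < U) on D(V)={2,3,4,5} D(U)={4,5,6,7,8}: no change
So after constraint 4: D(Y)={3,4,5,6}, size = 4

Answer: 4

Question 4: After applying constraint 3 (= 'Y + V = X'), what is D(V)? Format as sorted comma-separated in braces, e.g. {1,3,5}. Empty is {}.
Constraint 1 (U != X) on D(U)={4,5,6,7,8} D(X)={2,3,5,6,7,8}: no change
Constraint 2 (V < U) on D(V)={2,3,4,5,6,8} D(U)={4,5,6,7,8}: V {2,3,4,5,6,8}->{2,3,4,5,6}
Constraint 3 (Y + V = X) on D(Y)={3,4,5,6,8} D(V)={2,3,4,5,6} D(X)={2,3,5,6,7,8}: Y {3,4,5,6,8}->{3,4,5,6}; V {2,3,4,5,6}->{2,3,4,5}; X {2,3,5,6,7,8}->{5,6,7,8}
So after constraint 3: D(V) = {2,3,4,5}

Answer: {2,3,4,5}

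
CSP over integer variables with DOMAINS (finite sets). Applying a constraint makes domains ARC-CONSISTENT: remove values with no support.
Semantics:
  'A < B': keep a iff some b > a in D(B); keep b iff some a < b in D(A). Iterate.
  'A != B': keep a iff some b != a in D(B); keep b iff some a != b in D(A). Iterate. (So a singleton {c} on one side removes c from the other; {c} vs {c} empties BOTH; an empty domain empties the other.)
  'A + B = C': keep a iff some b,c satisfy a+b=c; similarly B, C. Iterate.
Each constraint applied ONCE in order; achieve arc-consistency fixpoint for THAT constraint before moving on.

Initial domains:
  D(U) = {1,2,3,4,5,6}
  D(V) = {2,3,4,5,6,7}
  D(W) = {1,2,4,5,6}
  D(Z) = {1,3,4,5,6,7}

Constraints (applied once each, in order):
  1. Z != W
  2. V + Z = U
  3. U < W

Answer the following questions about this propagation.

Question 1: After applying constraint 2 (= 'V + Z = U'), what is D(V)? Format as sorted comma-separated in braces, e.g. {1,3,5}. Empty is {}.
Answer: {2,3,4,5}

Derivation:
Constraint 1 (Z != W) on D(Z)={1,3,4,5,6,7} D(W)={1,2,4,5,6}: no change
Constraint 2 (V + Z = U) on D(V)={2,3,4,5,6,7} D(Z)={1,3,4,5,6,7} D(U)={1,2,3,4,5,6}: V {2,3,4,5,6,7}->{2,3,4,5}; Z {1,3,4,5,6,7}->{1,3,4}; U {1,2,3,4,5,6}->{3,4,5,6}
So after constraint 2: D(V) = {2,3,4,5}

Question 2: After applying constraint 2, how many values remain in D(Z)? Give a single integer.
Constraint 1 (Z != W) on D(Z)={1,3,4,5,6,7} D(W)={1,2,4,5,6}: no change
Constraint 2 (V + Z = U) on D(V)={2,3,4,5,6,7} D(Z)={1,3,4,5,6,7} D(U)={1,2,3,4,5,6}: V {2,3,4,5,6,7}->{2,3,4,5}; Z {1,3,4,5,6,7}->{1,3,4}; U {1,2,3,4,5,6}->{3,4,5,6}
So after constraint 2: D(Z)={1,3,4}, size = 3

Answer: 3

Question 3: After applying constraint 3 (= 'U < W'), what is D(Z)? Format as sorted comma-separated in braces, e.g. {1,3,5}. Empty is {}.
Constraint 1 (Z != W) on D(Z)={1,3,4,5,6,7} D(W)={1,2,4,5,6}: no change
Constraint 2 (V + Z = U) on D(V)={2,3,4,5,6,7} D(Z)={1,3,4,5,6,7} D(U)={1,2,3,4,5,6}: V {2,3,4,5,6,7}->{2,3,4,5}; Z {1,3,4,5,6,7}->{1,3,4}; U {1,2,3,4,5,6}->{3,4,5,6}
Constraint 3 (U < W) on D(U)={3,4,5,6} D(W)={1,2,4,5,6}: U {3,4,5,6}->{3,4,5}; W {1,2,4,5,6}->{4,5,6}
So after constraint 3: D(Z) = {1,3,4}

Answer: {1,3,4}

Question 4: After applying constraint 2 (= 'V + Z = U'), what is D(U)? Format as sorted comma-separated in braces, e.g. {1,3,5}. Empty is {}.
Constraint 1 (Z != W) on D(Z)={1,3,4,5,6,7} D(W)={1,2,4,5,6}: no change
Constraint 2 (V + Z = U) on D(V)={2,3,4,5,6,7} D(Z)={1,3,4,5,6,7} D(U)={1,2,3,4,5,6}: V {2,3,4,5,6,7}->{2,3,4,5}; Z {1,3,4,5,6,7}->{1,3,4}; U {1,2,3,4,5,6}->{3,4,5,6}
So after constraint 2: D(U) = {3,4,5,6}

Answer: {3,4,5,6}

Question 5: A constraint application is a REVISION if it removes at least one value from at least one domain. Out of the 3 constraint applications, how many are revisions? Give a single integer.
Constraint 1 (Z != W) on D(Z)={1,3,4,5,6,7} D(W)={1,2,4,5,6}: no change => not a revision
Constraint 2 (V + Z = U) on D(V)={2,3,4,5,6,7} D(Z)={1,3,4,5,6,7} D(U)={1,2,3,4,5,6}: V {2,3,4,5,6,7}->{2,3,4,5}; Z {1,3,4,5,6,7}->{1,3,4}; U {1,2,3,4,5,6}->{3,4,5,6} => REVISION
Constraint 3 (U < W) on D(U)={3,4,5,6} D(W)={1,2,4,5,6}: U {3,4,5,6}->{3,4,5}; W {1,2,4,5,6}->{4,5,6} => REVISION
Total revisions = 2

Answer: 2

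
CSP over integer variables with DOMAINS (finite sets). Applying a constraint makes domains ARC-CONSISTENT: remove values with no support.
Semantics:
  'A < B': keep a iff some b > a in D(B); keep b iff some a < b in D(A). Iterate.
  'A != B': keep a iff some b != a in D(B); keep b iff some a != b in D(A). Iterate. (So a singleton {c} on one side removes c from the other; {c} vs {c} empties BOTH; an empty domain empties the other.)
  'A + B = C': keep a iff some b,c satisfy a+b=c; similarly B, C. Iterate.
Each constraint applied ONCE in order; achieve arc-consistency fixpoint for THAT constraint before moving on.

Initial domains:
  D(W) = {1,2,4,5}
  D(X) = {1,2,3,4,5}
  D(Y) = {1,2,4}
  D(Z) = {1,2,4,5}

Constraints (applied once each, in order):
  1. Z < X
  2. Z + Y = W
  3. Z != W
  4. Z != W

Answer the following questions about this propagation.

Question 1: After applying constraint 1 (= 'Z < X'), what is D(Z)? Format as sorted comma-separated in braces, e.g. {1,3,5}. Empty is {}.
Constraint 1 (Z < X) on D(Z)={1,2,4,5} D(X)={1,2,3,4,5}: Z {1,2,4,5}->{1,2,4}; X {1,2,3,4,5}->{2,3,4,5}
So after constraint 1: D(Z) = {1,2,4}

Answer: {1,2,4}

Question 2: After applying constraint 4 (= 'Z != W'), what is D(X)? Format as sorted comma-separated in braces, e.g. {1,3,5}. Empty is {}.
Constraint 1 (Z < X) on D(Z)={1,2,4,5} D(X)={1,2,3,4,5}: Z {1,2,4,5}->{1,2,4}; X {1,2,3,4,5}->{2,3,4,5}
Constraint 2 (Z + Y = W) on D(Z)={1,2,4} D(Y)={1,2,4} D(W)={1,2,4,5}: W {1,2,4,5}->{2,4,5}
Constraint 3 (Z != W) on D(Z)={1,2,4} D(W)={2,4,5}: no change
Constraint 4 (Z != W) on D(Z)={1,2,4} D(W)={2,4,5}: no change
So after constraint 4: D(X) = {2,3,4,5}

Answer: {2,3,4,5}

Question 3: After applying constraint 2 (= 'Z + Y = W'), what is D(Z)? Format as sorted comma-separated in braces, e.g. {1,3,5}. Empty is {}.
Answer: {1,2,4}

Derivation:
Constraint 1 (Z < X) on D(Z)={1,2,4,5} D(X)={1,2,3,4,5}: Z {1,2,4,5}->{1,2,4}; X {1,2,3,4,5}->{2,3,4,5}
Constraint 2 (Z + Y = W) on D(Z)={1,2,4} D(Y)={1,2,4} D(W)={1,2,4,5}: W {1,2,4,5}->{2,4,5}
So after constraint 2: D(Z) = {1,2,4}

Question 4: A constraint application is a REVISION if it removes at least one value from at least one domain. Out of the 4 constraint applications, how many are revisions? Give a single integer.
Answer: 2

Derivation:
Constraint 1 (Z < X) on D(Z)={1,2,4,5} D(X)={1,2,3,4,5}: Z {1,2,4,5}->{1,2,4}; X {1,2,3,4,5}->{2,3,4,5} => REVISION
Constraint 2 (Z + Y = W) on D(Z)={1,2,4} D(Y)={1,2,4} D(W)={1,2,4,5}: W {1,2,4,5}->{2,4,5} => REVISION
Constraint 3 (Z != W) on D(Z)={1,2,4} D(W)={2,4,5}: no change => not a revision
Constraint 4 (Z != W) on D(Z)={1,2,4} D(W)={2,4,5}: no change => not a revision
Total revisions = 2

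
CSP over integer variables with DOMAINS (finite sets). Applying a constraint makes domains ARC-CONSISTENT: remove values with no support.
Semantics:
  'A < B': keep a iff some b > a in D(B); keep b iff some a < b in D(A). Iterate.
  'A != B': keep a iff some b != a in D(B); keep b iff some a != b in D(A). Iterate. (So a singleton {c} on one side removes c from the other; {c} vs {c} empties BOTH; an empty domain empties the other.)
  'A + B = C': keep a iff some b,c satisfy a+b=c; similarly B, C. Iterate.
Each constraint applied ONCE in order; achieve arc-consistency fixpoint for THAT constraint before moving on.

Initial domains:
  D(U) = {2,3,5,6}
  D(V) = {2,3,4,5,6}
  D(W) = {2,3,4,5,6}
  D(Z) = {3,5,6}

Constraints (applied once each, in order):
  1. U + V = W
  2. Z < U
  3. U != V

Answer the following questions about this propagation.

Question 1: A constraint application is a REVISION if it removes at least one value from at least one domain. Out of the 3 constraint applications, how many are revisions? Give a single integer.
Constraint 1 (U + V = W) on D(U)={2,3,5,6} D(V)={2,3,4,5,6} D(W)={2,3,4,5,6}: U {2,3,5,6}->{2,3}; V {2,3,4,5,6}->{2,3,4}; W {2,3,4,5,6}->{4,5,6} => REVISION
Constraint 2 (Z < U) on D(Z)={3,5,6} D(U)={2,3}: Z {3,5,6}->{}; U {2,3}->{} => REVISION
Constraint 3 (U != V) on D(U)={} D(V)={2,3,4}: V {2,3,4}->{} => REVISION
Total revisions = 3

Answer: 3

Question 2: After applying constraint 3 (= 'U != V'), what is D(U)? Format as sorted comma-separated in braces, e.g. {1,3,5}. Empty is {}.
Constraint 1 (U + V = W) on D(U)={2,3,5,6} D(V)={2,3,4,5,6} D(W)={2,3,4,5,6}: U {2,3,5,6}->{2,3}; V {2,3,4,5,6}->{2,3,4}; W {2,3,4,5,6}->{4,5,6}
Constraint 2 (Z < U) on D(Z)={3,5,6} D(U)={2,3}: Z {3,5,6}->{}; U {2,3}->{}
Constraint 3 (U != V) on D(U)={} D(V)={2,3,4}: V {2,3,4}->{}
So after constraint 3: D(U) = {}

Answer: {}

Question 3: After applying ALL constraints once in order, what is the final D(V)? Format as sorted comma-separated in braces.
Constraint 1 (U + V = W) on D(U)={2,3,5,6} D(V)={2,3,4,5,6} D(W)={2,3,4,5,6}: U {2,3,5,6}->{2,3}; V {2,3,4,5,6}->{2,3,4}; W {2,3,4,5,6}->{4,5,6}
Constraint 2 (Z < U) on D(Z)={3,5,6} D(U)={2,3}: Z {3,5,6}->{}; U {2,3}->{}
Constraint 3 (U != V) on D(U)={} D(V)={2,3,4}: V {2,3,4}->{}
So after all 3 constraints: D(V) = {}

Answer: {}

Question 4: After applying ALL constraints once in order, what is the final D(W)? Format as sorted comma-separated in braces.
Constraint 1 (U + V = W) on D(U)={2,3,5,6} D(V)={2,3,4,5,6} D(W)={2,3,4,5,6}: U {2,3,5,6}->{2,3}; V {2,3,4,5,6}->{2,3,4}; W {2,3,4,5,6}->{4,5,6}
Constraint 2 (Z < U) on D(Z)={3,5,6} D(U)={2,3}: Z {3,5,6}->{}; U {2,3}->{}
Constraint 3 (U != V) on D(U)={} D(V)={2,3,4}: V {2,3,4}->{}
So after all 3 constraints: D(W) = {4,5,6}

Answer: {4,5,6}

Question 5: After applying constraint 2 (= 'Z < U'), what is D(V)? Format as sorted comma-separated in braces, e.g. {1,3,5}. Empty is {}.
Answer: {2,3,4}

Derivation:
Constraint 1 (U + V = W) on D(U)={2,3,5,6} D(V)={2,3,4,5,6} D(W)={2,3,4,5,6}: U {2,3,5,6}->{2,3}; V {2,3,4,5,6}->{2,3,4}; W {2,3,4,5,6}->{4,5,6}
Constraint 2 (Z < U) on D(Z)={3,5,6} D(U)={2,3}: Z {3,5,6}->{}; U {2,3}->{}
So after constraint 2: D(V) = {2,3,4}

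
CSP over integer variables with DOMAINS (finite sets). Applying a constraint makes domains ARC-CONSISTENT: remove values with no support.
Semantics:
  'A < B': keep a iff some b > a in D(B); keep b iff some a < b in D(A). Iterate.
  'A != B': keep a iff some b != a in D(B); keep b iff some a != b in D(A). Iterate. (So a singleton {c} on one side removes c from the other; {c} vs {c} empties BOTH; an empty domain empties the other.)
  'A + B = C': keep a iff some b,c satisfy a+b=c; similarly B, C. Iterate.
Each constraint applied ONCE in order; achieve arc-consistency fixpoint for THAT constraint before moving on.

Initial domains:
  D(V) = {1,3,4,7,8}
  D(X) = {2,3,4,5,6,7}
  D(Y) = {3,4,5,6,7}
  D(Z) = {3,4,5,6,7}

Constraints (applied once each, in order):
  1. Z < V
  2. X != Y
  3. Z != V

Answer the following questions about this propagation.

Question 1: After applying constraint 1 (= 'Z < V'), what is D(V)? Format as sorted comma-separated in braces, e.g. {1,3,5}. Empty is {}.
Answer: {4,7,8}

Derivation:
Constraint 1 (Z < V) on D(Z)={3,4,5,6,7} D(V)={1,3,4,7,8}: V {1,3,4,7,8}->{4,7,8}
So after constraint 1: D(V) = {4,7,8}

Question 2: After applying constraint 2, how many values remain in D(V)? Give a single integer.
Constraint 1 (Z < V) on D(Z)={3,4,5,6,7} D(V)={1,3,4,7,8}: V {1,3,4,7,8}->{4,7,8}
Constraint 2 (X != Y) on D(X)={2,3,4,5,6,7} D(Y)={3,4,5,6,7}: no change
So after constraint 2: D(V)={4,7,8}, size = 3

Answer: 3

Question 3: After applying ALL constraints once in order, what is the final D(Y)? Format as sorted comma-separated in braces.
Constraint 1 (Z < V) on D(Z)={3,4,5,6,7} D(V)={1,3,4,7,8}: V {1,3,4,7,8}->{4,7,8}
Constraint 2 (X != Y) on D(X)={2,3,4,5,6,7} D(Y)={3,4,5,6,7}: no change
Constraint 3 (Z != V) on D(Z)={3,4,5,6,7} D(V)={4,7,8}: no change
So after all 3 constraints: D(Y) = {3,4,5,6,7}

Answer: {3,4,5,6,7}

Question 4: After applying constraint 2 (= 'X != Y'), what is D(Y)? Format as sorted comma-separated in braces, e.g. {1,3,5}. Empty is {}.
Constraint 1 (Z < V) on D(Z)={3,4,5,6,7} D(V)={1,3,4,7,8}: V {1,3,4,7,8}->{4,7,8}
Constraint 2 (X != Y) on D(X)={2,3,4,5,6,7} D(Y)={3,4,5,6,7}: no change
So after constraint 2: D(Y) = {3,4,5,6,7}

Answer: {3,4,5,6,7}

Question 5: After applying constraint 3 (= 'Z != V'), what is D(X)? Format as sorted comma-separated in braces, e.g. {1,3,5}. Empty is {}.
Constraint 1 (Z < V) on D(Z)={3,4,5,6,7} D(V)={1,3,4,7,8}: V {1,3,4,7,8}->{4,7,8}
Constraint 2 (X != Y) on D(X)={2,3,4,5,6,7} D(Y)={3,4,5,6,7}: no change
Constraint 3 (Z != V) on D(Z)={3,4,5,6,7} D(V)={4,7,8}: no change
So after constraint 3: D(X) = {2,3,4,5,6,7}

Answer: {2,3,4,5,6,7}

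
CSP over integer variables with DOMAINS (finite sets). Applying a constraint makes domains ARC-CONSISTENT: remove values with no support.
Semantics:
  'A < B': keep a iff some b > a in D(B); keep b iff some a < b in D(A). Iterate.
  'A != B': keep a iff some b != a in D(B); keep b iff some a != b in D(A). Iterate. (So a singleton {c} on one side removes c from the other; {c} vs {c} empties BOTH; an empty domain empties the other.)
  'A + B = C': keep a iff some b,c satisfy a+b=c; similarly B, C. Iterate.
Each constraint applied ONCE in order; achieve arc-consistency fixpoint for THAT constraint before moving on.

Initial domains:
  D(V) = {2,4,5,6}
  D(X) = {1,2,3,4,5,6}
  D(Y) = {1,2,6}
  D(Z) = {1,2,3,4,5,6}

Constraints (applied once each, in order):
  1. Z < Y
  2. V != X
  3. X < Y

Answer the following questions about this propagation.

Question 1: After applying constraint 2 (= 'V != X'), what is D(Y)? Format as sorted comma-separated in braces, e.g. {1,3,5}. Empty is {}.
Answer: {2,6}

Derivation:
Constraint 1 (Z < Y) on D(Z)={1,2,3,4,5,6} D(Y)={1,2,6}: Z {1,2,3,4,5,6}->{1,2,3,4,5}; Y {1,2,6}->{2,6}
Constraint 2 (V != X) on D(V)={2,4,5,6} D(X)={1,2,3,4,5,6}: no change
So after constraint 2: D(Y) = {2,6}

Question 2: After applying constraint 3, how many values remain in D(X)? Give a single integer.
Answer: 5

Derivation:
Constraint 1 (Z < Y) on D(Z)={1,2,3,4,5,6} D(Y)={1,2,6}: Z {1,2,3,4,5,6}->{1,2,3,4,5}; Y {1,2,6}->{2,6}
Constraint 2 (V != X) on D(V)={2,4,5,6} D(X)={1,2,3,4,5,6}: no change
Constraint 3 (X < Y) on D(X)={1,2,3,4,5,6} D(Y)={2,6}: X {1,2,3,4,5,6}->{1,2,3,4,5}
So after constraint 3: D(X)={1,2,3,4,5}, size = 5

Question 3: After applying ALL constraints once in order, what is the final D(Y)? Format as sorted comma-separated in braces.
Constraint 1 (Z < Y) on D(Z)={1,2,3,4,5,6} D(Y)={1,2,6}: Z {1,2,3,4,5,6}->{1,2,3,4,5}; Y {1,2,6}->{2,6}
Constraint 2 (V != X) on D(V)={2,4,5,6} D(X)={1,2,3,4,5,6}: no change
Constraint 3 (X < Y) on D(X)={1,2,3,4,5,6} D(Y)={2,6}: X {1,2,3,4,5,6}->{1,2,3,4,5}
So after all 3 constraints: D(Y) = {2,6}

Answer: {2,6}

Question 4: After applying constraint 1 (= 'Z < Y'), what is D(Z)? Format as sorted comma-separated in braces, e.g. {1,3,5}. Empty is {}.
Answer: {1,2,3,4,5}

Derivation:
Constraint 1 (Z < Y) on D(Z)={1,2,3,4,5,6} D(Y)={1,2,6}: Z {1,2,3,4,5,6}->{1,2,3,4,5}; Y {1,2,6}->{2,6}
So after constraint 1: D(Z) = {1,2,3,4,5}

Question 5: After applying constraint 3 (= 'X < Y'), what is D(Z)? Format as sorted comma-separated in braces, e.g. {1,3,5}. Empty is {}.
Constraint 1 (Z < Y) on D(Z)={1,2,3,4,5,6} D(Y)={1,2,6}: Z {1,2,3,4,5,6}->{1,2,3,4,5}; Y {1,2,6}->{2,6}
Constraint 2 (V != X) on D(V)={2,4,5,6} D(X)={1,2,3,4,5,6}: no change
Constraint 3 (X < Y) on D(X)={1,2,3,4,5,6} D(Y)={2,6}: X {1,2,3,4,5,6}->{1,2,3,4,5}
So after constraint 3: D(Z) = {1,2,3,4,5}

Answer: {1,2,3,4,5}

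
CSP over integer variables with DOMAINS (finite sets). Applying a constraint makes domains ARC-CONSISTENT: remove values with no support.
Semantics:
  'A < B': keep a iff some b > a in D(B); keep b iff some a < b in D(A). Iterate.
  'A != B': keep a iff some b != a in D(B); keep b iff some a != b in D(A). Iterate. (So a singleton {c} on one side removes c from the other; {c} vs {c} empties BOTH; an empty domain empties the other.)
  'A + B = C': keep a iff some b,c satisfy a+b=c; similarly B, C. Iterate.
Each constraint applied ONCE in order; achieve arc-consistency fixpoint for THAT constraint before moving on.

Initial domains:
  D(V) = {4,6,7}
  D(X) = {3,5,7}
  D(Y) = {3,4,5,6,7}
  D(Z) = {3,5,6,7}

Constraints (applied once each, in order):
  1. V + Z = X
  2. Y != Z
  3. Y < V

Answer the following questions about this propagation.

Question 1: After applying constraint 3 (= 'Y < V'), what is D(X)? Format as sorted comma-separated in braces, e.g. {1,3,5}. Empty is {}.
Constraint 1 (V + Z = X) on D(V)={4,6,7} D(Z)={3,5,6,7} D(X)={3,5,7}: V {4,6,7}->{4}; Z {3,5,6,7}->{3}; X {3,5,7}->{7}
Constraint 2 (Y != Z) on D(Y)={3,4,5,6,7} D(Z)={3}: Y {3,4,5,6,7}->{4,5,6,7}
Constraint 3 (Y < V) on D(Y)={4,5,6,7} D(V)={4}: Y {4,5,6,7}->{}; V {4}->{}
So after constraint 3: D(X) = {7}

Answer: {7}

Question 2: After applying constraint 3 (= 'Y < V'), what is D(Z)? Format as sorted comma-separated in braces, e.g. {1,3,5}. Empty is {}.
Constraint 1 (V + Z = X) on D(V)={4,6,7} D(Z)={3,5,6,7} D(X)={3,5,7}: V {4,6,7}->{4}; Z {3,5,6,7}->{3}; X {3,5,7}->{7}
Constraint 2 (Y != Z) on D(Y)={3,4,5,6,7} D(Z)={3}: Y {3,4,5,6,7}->{4,5,6,7}
Constraint 3 (Y < V) on D(Y)={4,5,6,7} D(V)={4}: Y {4,5,6,7}->{}; V {4}->{}
So after constraint 3: D(Z) = {3}

Answer: {3}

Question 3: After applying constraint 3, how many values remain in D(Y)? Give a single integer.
Answer: 0

Derivation:
Constraint 1 (V + Z = X) on D(V)={4,6,7} D(Z)={3,5,6,7} D(X)={3,5,7}: V {4,6,7}->{4}; Z {3,5,6,7}->{3}; X {3,5,7}->{7}
Constraint 2 (Y != Z) on D(Y)={3,4,5,6,7} D(Z)={3}: Y {3,4,5,6,7}->{4,5,6,7}
Constraint 3 (Y < V) on D(Y)={4,5,6,7} D(V)={4}: Y {4,5,6,7}->{}; V {4}->{}
So after constraint 3: D(Y)={}, size = 0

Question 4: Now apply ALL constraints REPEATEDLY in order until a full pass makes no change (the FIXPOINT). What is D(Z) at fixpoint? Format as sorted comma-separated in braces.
pass 0 (initial): D(Z)={3,5,6,7}
pass 1: V {4,6,7}->{}; X {3,5,7}->{7}; Y {3,4,5,6,7}->{}; Z {3,5,6,7}->{3}
pass 2: X {7}->{}; Z {3}->{}
pass 3: no change
Fixpoint after 3 passes: D(Z) = {}

Answer: {}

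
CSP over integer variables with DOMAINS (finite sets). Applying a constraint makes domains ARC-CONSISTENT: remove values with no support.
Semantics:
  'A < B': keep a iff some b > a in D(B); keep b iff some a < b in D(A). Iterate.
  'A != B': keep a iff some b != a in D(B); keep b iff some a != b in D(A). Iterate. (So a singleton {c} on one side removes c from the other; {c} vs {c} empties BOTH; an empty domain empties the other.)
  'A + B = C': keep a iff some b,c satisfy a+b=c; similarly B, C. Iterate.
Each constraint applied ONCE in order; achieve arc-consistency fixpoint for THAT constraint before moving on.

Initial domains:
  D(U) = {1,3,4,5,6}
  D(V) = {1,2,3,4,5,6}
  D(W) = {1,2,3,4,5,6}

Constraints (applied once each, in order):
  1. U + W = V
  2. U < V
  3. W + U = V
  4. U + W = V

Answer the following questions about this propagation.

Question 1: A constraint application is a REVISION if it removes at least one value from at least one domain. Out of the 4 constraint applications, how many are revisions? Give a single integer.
Answer: 1

Derivation:
Constraint 1 (U + W = V) on D(U)={1,3,4,5,6} D(W)={1,2,3,4,5,6} D(V)={1,2,3,4,5,6}: U {1,3,4,5,6}->{1,3,4,5}; W {1,2,3,4,5,6}->{1,2,3,4,5}; V {1,2,3,4,5,6}->{2,3,4,5,6} => REVISION
Constraint 2 (U < V) on D(U)={1,3,4,5} D(V)={2,3,4,5,6}: no change => not a revision
Constraint 3 (W + U = V) on D(W)={1,2,3,4,5} D(U)={1,3,4,5} D(V)={2,3,4,5,6}: no change => not a revision
Constraint 4 (U + W = V) on D(U)={1,3,4,5} D(W)={1,2,3,4,5} D(V)={2,3,4,5,6}: no change => not a revision
Total revisions = 1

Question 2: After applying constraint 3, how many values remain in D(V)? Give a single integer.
Answer: 5

Derivation:
Constraint 1 (U + W = V) on D(U)={1,3,4,5,6} D(W)={1,2,3,4,5,6} D(V)={1,2,3,4,5,6}: U {1,3,4,5,6}->{1,3,4,5}; W {1,2,3,4,5,6}->{1,2,3,4,5}; V {1,2,3,4,5,6}->{2,3,4,5,6}
Constraint 2 (U < V) on D(U)={1,3,4,5} D(V)={2,3,4,5,6}: no change
Constraint 3 (W + U = V) on D(W)={1,2,3,4,5} D(U)={1,3,4,5} D(V)={2,3,4,5,6}: no change
So after constraint 3: D(V)={2,3,4,5,6}, size = 5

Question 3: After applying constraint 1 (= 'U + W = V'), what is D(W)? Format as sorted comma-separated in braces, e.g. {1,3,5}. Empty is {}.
Answer: {1,2,3,4,5}

Derivation:
Constraint 1 (U + W = V) on D(U)={1,3,4,5,6} D(W)={1,2,3,4,5,6} D(V)={1,2,3,4,5,6}: U {1,3,4,5,6}->{1,3,4,5}; W {1,2,3,4,5,6}->{1,2,3,4,5}; V {1,2,3,4,5,6}->{2,3,4,5,6}
So after constraint 1: D(W) = {1,2,3,4,5}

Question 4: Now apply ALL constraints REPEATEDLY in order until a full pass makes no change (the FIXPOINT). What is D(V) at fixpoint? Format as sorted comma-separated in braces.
pass 0 (initial): D(V)={1,2,3,4,5,6}
pass 1: U {1,3,4,5,6}->{1,3,4,5}; V {1,2,3,4,5,6}->{2,3,4,5,6}; W {1,2,3,4,5,6}->{1,2,3,4,5}
pass 2: no change
Fixpoint after 2 passes: D(V) = {2,3,4,5,6}

Answer: {2,3,4,5,6}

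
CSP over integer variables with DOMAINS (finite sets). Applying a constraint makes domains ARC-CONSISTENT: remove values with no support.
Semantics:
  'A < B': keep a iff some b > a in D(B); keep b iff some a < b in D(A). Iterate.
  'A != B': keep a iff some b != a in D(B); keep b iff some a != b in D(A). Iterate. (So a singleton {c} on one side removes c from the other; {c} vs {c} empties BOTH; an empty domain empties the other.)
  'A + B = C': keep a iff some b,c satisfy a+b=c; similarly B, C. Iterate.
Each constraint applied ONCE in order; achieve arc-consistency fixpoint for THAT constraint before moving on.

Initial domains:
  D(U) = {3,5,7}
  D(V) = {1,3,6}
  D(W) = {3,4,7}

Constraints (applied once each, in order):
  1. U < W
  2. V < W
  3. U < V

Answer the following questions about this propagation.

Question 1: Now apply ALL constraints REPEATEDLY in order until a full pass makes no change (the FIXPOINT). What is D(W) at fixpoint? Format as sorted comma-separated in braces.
pass 0 (initial): D(W)={3,4,7}
pass 1: U {3,5,7}->{3,5}; V {1,3,6}->{6}; W {3,4,7}->{4,7}
pass 2: W {4,7}->{7}
pass 3: no change
Fixpoint after 3 passes: D(W) = {7}

Answer: {7}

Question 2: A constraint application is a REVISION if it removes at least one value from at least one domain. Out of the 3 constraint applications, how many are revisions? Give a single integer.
Constraint 1 (U < W) on D(U)={3,5,7} D(W)={3,4,7}: U {3,5,7}->{3,5}; W {3,4,7}->{4,7} => REVISION
Constraint 2 (V < W) on D(V)={1,3,6} D(W)={4,7}: no change => not a revision
Constraint 3 (U < V) on D(U)={3,5} D(V)={1,3,6}: V {1,3,6}->{6} => REVISION
Total revisions = 2

Answer: 2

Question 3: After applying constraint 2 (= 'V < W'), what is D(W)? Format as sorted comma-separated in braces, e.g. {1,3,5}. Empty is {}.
Constraint 1 (U < W) on D(U)={3,5,7} D(W)={3,4,7}: U {3,5,7}->{3,5}; W {3,4,7}->{4,7}
Constraint 2 (V < W) on D(V)={1,3,6} D(W)={4,7}: no change
So after constraint 2: D(W) = {4,7}

Answer: {4,7}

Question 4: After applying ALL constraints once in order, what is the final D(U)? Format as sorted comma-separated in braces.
Constraint 1 (U < W) on D(U)={3,5,7} D(W)={3,4,7}: U {3,5,7}->{3,5}; W {3,4,7}->{4,7}
Constraint 2 (V < W) on D(V)={1,3,6} D(W)={4,7}: no change
Constraint 3 (U < V) on D(U)={3,5} D(V)={1,3,6}: V {1,3,6}->{6}
So after all 3 constraints: D(U) = {3,5}

Answer: {3,5}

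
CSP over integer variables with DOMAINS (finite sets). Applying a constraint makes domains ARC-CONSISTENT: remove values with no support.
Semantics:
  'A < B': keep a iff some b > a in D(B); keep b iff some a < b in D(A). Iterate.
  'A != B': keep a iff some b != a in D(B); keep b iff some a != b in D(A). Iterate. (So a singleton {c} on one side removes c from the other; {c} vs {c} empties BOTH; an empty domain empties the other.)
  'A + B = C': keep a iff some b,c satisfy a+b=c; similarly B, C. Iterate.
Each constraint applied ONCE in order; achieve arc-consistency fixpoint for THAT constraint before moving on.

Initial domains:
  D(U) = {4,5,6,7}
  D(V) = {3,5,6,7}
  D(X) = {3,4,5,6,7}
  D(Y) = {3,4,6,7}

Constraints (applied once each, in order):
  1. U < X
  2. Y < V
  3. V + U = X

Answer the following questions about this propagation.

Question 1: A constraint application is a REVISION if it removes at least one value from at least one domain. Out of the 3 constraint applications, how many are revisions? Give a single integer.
Answer: 3

Derivation:
Constraint 1 (U < X) on D(U)={4,5,6,7} D(X)={3,4,5,6,7}: U {4,5,6,7}->{4,5,6}; X {3,4,5,6,7}->{5,6,7} => REVISION
Constraint 2 (Y < V) on D(Y)={3,4,6,7} D(V)={3,5,6,7}: Y {3,4,6,7}->{3,4,6}; V {3,5,6,7}->{5,6,7} => REVISION
Constraint 3 (V + U = X) on D(V)={5,6,7} D(U)={4,5,6} D(X)={5,6,7}: V {5,6,7}->{}; U {4,5,6}->{}; X {5,6,7}->{} => REVISION
Total revisions = 3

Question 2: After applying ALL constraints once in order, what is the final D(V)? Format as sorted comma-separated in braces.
Answer: {}

Derivation:
Constraint 1 (U < X) on D(U)={4,5,6,7} D(X)={3,4,5,6,7}: U {4,5,6,7}->{4,5,6}; X {3,4,5,6,7}->{5,6,7}
Constraint 2 (Y < V) on D(Y)={3,4,6,7} D(V)={3,5,6,7}: Y {3,4,6,7}->{3,4,6}; V {3,5,6,7}->{5,6,7}
Constraint 3 (V + U = X) on D(V)={5,6,7} D(U)={4,5,6} D(X)={5,6,7}: V {5,6,7}->{}; U {4,5,6}->{}; X {5,6,7}->{}
So after all 3 constraints: D(V) = {}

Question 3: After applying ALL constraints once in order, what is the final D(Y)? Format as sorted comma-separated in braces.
Constraint 1 (U < X) on D(U)={4,5,6,7} D(X)={3,4,5,6,7}: U {4,5,6,7}->{4,5,6}; X {3,4,5,6,7}->{5,6,7}
Constraint 2 (Y < V) on D(Y)={3,4,6,7} D(V)={3,5,6,7}: Y {3,4,6,7}->{3,4,6}; V {3,5,6,7}->{5,6,7}
Constraint 3 (V + U = X) on D(V)={5,6,7} D(U)={4,5,6} D(X)={5,6,7}: V {5,6,7}->{}; U {4,5,6}->{}; X {5,6,7}->{}
So after all 3 constraints: D(Y) = {3,4,6}

Answer: {3,4,6}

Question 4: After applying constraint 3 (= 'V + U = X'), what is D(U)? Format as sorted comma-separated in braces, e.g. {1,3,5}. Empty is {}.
Answer: {}

Derivation:
Constraint 1 (U < X) on D(U)={4,5,6,7} D(X)={3,4,5,6,7}: U {4,5,6,7}->{4,5,6}; X {3,4,5,6,7}->{5,6,7}
Constraint 2 (Y < V) on D(Y)={3,4,6,7} D(V)={3,5,6,7}: Y {3,4,6,7}->{3,4,6}; V {3,5,6,7}->{5,6,7}
Constraint 3 (V + U = X) on D(V)={5,6,7} D(U)={4,5,6} D(X)={5,6,7}: V {5,6,7}->{}; U {4,5,6}->{}; X {5,6,7}->{}
So after constraint 3: D(U) = {}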